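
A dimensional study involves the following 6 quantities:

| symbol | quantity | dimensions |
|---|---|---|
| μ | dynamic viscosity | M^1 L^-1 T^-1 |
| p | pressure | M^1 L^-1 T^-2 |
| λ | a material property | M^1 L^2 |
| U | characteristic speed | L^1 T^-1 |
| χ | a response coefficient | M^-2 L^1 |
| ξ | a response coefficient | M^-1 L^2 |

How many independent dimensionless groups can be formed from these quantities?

3

There are 6 variables and 3 base dimensions (M, L, T).
The dimension matrix has rank 3.
Independent dimensionless groups: 6 − 3 = 3.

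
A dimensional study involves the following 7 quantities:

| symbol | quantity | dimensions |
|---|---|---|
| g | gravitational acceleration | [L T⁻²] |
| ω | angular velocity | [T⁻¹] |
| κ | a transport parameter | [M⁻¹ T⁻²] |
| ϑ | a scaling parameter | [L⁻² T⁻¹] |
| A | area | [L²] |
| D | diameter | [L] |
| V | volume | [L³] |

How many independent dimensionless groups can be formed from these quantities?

4

There are 7 variables and 3 base dimensions (M, L, T).
The dimension matrix has rank 3.
Independent dimensionless groups: 7 − 3 = 4.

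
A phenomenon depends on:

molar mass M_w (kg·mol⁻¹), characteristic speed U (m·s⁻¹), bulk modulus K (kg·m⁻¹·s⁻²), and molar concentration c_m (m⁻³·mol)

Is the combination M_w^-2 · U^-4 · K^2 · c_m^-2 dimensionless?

yes

Sum the exponent of each base dimension across the product:
  M: −2·[M_w]_M − 4·[U]_M + 2·[K]_M − 2·[c_m]_M = −2·(1) − 4·(0) + 2·(1) − 2·(0) = 0
  L: −2·[M_w]_L − 4·[U]_L + 2·[K]_L − 2·[c_m]_L = −2·(0) − 4·(1) + 2·(-1) − 2·(-3) = 0
  T: −2·[M_w]_T − 4·[U]_T + 2·[K]_T − 2·[c_m]_T = −2·(0) − 4·(-1) + 2·(-2) − 2·(0) = 0
  N: −2·[M_w]_N − 4·[U]_N + 2·[K]_N − 2·[c_m]_N = −2·(-1) − 4·(0) + 2·(0) − 2·(1) = 0
All base exponents vanish — dimensionless.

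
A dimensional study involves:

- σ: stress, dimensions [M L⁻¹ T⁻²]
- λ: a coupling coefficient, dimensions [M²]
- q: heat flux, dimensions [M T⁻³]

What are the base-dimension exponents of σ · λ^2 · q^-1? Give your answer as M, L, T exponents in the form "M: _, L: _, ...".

Collect each base-dimension exponent across the product:
  M: (1) + 2·(2) − (1) = 4
  L: (-1) + 2·(0) − (0) = -1
  T: (-2) + 2·(0) − (-3) = 1
So the dimensions are [M⁴ L⁻¹ T].

M: 4, L: -1, T: 1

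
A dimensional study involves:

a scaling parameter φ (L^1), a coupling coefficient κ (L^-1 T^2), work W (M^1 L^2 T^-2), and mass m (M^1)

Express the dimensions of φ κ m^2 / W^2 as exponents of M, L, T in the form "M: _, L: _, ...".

M: 0, L: -4, T: 6

Collect each base-dimension exponent across the product:
  M: (0) + (0) − 2·(1) + 2·(1) = 0
  L: (1) + (-1) − 2·(2) + 2·(0) = -4
  T: (0) + (2) − 2·(-2) + 2·(0) = 6
So the dimensions are [L⁻⁴ T⁶].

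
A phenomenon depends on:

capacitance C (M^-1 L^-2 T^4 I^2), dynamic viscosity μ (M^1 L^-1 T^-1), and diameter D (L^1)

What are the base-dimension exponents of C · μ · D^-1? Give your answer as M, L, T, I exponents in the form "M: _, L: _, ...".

Collect each base-dimension exponent across the product:
  M: (-1) + (1) − (0) = 0
  L: (-2) + (-1) − (1) = -4
  T: (4) + (-1) − (0) = 3
  I: (2) + (0) − (0) = 2
So the dimensions are [L⁻⁴ T³ I²].

M: 0, L: -4, T: 3, I: 2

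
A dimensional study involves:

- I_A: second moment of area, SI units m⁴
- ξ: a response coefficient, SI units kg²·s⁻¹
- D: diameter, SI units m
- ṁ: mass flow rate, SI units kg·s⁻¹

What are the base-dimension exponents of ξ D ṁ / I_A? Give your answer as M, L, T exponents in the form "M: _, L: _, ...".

Collect each base-dimension exponent across the product:
  M: −(0) + (2) + (0) + (1) = 3
  L: −(4) + (0) + (1) + (0) = -3
  T: −(0) + (-1) + (0) + (-1) = -2
So the dimensions are [M³ L⁻³ T⁻²].

M: 3, L: -3, T: -2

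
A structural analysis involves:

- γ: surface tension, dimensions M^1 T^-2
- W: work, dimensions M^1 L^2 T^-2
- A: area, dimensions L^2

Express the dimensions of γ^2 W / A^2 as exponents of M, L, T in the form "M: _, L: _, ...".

Collect each base-dimension exponent across the product:
  M: 2·(1) + (1) − 2·(0) = 3
  L: 2·(0) + (2) − 2·(2) = -2
  T: 2·(-2) + (-2) − 2·(0) = -6
So the dimensions are [M³ L⁻² T⁻⁶].

M: 3, L: -2, T: -6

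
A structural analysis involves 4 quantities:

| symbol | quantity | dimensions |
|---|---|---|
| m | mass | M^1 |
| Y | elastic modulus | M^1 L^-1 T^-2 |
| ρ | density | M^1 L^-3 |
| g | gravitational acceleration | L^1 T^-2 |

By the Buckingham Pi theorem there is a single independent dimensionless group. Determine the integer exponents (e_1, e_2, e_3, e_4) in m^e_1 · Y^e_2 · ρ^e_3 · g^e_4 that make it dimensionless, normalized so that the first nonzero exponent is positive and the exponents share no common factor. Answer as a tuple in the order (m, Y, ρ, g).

(1, -3, 2, 3)

M: e_1·(1) + e_2·(1) + e_3·(1) + e_4·(0) = 0
L: e_1·(0) + e_2·(-1) + e_3·(-3) + e_4·(1) = 0
T: e_1·(0) + e_2·(-2) + e_3·(0) + e_4·(-2) = 0
Solving this homogeneous linear system for the smallest-integer solution (first nonzero entry positive) gives (1, -3, 2, 3).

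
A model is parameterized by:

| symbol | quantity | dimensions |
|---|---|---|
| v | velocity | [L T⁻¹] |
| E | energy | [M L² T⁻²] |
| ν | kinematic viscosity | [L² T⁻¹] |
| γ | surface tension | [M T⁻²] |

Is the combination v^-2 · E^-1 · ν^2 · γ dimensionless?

Sum the exponent of each base dimension across the product:
  M: −2·[v]_M − [E]_M + 2·[ν]_M + [γ]_M = −2·(0) − (1) + 2·(0) + (1) = 0
  L: −2·[v]_L − [E]_L + 2·[ν]_L + [γ]_L = −2·(1) − (2) + 2·(2) + (0) = 0
  T: −2·[v]_T − [E]_T + 2·[ν]_T + [γ]_T = −2·(-1) − (-2) + 2·(-1) + (-2) = 0
  Θ: −2·[v]_Θ − [E]_Θ + 2·[ν]_Θ + [γ]_Θ = −2·(0) − (0) + 2·(0) + (0) = 0
All base exponents vanish — dimensionless.

yes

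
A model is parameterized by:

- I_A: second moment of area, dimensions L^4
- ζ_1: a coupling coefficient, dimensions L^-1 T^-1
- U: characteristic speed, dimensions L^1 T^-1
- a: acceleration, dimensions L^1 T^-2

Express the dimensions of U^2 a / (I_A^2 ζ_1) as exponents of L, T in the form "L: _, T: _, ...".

Collect each base-dimension exponent across the product:
  L: −2·(4) − (-1) + 2·(1) + (1) = -4
  T: −2·(0) − (-1) + 2·(-1) + (-2) = -3
So the dimensions are [L⁻⁴ T⁻³].

L: -4, T: -3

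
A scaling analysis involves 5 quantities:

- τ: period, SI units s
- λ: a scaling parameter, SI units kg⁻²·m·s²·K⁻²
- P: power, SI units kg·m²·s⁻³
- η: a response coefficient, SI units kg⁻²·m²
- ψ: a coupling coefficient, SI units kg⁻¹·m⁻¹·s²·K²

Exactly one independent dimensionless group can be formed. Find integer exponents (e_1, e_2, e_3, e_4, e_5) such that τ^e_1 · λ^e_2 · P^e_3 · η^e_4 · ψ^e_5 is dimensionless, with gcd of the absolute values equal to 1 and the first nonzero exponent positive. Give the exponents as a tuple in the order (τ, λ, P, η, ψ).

M: e_1·(0) + e_2·(-2) + e_3·(1) + e_4·(-2) + e_5·(-1) = 0
L: e_1·(0) + e_2·(1) + e_3·(2) + e_4·(2) + e_5·(-1) = 0
T: e_1·(1) + e_2·(2) + e_3·(-3) + e_4·(0) + e_5·(2) = 0
Θ: e_1·(0) + e_2·(-2) + e_3·(0) + e_4·(0) + e_5·(2) = 0
Solving this homogeneous linear system for the smallest-integer solution (first nonzero entry positive) gives (1, -1, -1, 1, -1).

(1, -1, -1, 1, -1)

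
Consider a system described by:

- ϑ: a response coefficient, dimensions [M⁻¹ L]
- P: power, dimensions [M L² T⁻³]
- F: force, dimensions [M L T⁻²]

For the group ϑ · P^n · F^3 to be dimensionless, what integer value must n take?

Balance the M exponent: (1)·n from P, plus (-1) + 3·(1) = 2 from the rest, must sum to zero.
n + 2 = 0, so n = -2.

-2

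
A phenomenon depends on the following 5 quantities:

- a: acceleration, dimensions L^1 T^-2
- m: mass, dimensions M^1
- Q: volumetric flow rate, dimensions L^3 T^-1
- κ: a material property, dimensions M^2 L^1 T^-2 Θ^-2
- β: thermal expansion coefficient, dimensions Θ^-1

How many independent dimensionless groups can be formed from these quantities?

There are 5 variables and 4 base dimensions (M, L, T, Θ).
The dimension matrix has rank 4.
Independent dimensionless groups: 5 − 4 = 1.

1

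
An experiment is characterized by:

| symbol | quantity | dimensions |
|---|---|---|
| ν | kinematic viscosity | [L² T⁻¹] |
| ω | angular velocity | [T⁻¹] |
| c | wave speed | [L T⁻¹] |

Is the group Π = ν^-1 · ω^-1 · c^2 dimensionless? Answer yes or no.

yes

Sum the exponent of each base dimension across the product:
  M: −[ν]_M − [ω]_M + 2·[c]_M = −(0) − (0) + 2·(0) = 0
  L: −[ν]_L − [ω]_L + 2·[c]_L = −(2) − (0) + 2·(1) = 0
  T: −[ν]_T − [ω]_T + 2·[c]_T = −(-1) − (-1) + 2·(-1) = 0
  I: −[ν]_I − [ω]_I + 2·[c]_I = −(0) − (0) + 2·(0) = 0
All base exponents vanish — dimensionless.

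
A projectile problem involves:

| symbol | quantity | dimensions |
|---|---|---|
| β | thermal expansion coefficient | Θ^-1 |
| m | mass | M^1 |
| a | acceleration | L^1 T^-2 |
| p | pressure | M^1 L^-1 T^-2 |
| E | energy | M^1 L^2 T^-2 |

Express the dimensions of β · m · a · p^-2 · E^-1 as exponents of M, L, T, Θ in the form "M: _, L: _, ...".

M: -2, L: 1, T: 4, Θ: -1

Collect each base-dimension exponent across the product:
  M: (0) + (1) + (0) − 2·(1) − (1) = -2
  L: (0) + (0) + (1) − 2·(-1) − (2) = 1
  T: (0) + (0) + (-2) − 2·(-2) − (-2) = 4
  Θ: (-1) + (0) + (0) − 2·(0) − (0) = -1
So the dimensions are [M⁻² L T⁴ Θ⁻¹].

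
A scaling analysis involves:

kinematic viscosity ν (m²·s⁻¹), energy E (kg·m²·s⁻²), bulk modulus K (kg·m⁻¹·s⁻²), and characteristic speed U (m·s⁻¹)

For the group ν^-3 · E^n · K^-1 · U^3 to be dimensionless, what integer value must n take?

Balance the M exponent: (1)·n from E, plus −3·(0) − (1) + 3·(0) = -1 from the rest, must sum to zero.
n − 1 = 0, so n = 1.

1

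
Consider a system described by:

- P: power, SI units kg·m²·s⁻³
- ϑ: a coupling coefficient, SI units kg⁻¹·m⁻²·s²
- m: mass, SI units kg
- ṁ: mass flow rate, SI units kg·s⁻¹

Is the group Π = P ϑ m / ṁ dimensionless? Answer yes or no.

yes

Sum the exponent of each base dimension across the product:
  M: [P]_M + [ϑ]_M + [m]_M − [ṁ]_M = (1) + (-1) + (1) − (1) = 0
  L: [P]_L + [ϑ]_L + [m]_L − [ṁ]_L = (2) + (-2) + (0) − (0) = 0
  T: [P]_T + [ϑ]_T + [m]_T − [ṁ]_T = (-3) + (2) + (0) − (-1) = 0
All base exponents vanish — dimensionless.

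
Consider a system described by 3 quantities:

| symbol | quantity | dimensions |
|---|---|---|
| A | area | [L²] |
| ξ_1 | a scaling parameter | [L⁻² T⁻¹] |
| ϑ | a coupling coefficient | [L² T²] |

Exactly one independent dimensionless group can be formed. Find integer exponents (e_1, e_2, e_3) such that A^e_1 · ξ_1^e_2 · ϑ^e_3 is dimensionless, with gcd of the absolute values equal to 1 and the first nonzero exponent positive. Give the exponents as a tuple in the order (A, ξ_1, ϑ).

L: e_1·(2) + e_2·(-2) + e_3·(2) = 0
T: e_1·(0) + e_2·(-1) + e_3·(2) = 0
Solving this homogeneous linear system for the smallest-integer solution (first nonzero entry positive) gives (1, 2, 1).

(1, 2, 1)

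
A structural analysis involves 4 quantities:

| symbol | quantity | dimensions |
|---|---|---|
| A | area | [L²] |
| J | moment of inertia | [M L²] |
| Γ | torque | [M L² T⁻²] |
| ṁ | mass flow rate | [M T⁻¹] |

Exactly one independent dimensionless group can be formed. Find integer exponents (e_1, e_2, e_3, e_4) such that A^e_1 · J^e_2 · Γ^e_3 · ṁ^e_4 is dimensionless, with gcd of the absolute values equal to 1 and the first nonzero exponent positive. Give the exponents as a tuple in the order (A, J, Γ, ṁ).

M: e_1·(0) + e_2·(1) + e_3·(1) + e_4·(1) = 0
L: e_1·(2) + e_2·(2) + e_3·(2) + e_4·(0) = 0
T: e_1·(0) + e_2·(0) + e_3·(-2) + e_4·(-1) = 0
Solving this homogeneous linear system for the smallest-integer solution (first nonzero entry positive) gives (2, -1, -1, 2).

(2, -1, -1, 2)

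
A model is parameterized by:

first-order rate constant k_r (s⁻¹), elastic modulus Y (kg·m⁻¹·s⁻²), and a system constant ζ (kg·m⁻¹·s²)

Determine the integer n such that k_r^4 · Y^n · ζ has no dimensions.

-1

Balance the M exponent: (1)·n from Y, plus 4·(0) + (1) = 1 from the rest, must sum to zero.
n + 1 = 0, so n = -1.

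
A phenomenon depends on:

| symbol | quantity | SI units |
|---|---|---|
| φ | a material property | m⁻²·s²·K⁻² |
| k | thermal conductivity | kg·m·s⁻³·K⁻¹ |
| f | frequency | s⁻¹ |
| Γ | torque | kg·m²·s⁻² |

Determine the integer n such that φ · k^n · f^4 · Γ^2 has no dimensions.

Balance the M exponent: (1)·n from k, plus (0) + 4·(0) + 2·(1) = 2 from the rest, must sum to zero.
n + 2 = 0, so n = -2.

-2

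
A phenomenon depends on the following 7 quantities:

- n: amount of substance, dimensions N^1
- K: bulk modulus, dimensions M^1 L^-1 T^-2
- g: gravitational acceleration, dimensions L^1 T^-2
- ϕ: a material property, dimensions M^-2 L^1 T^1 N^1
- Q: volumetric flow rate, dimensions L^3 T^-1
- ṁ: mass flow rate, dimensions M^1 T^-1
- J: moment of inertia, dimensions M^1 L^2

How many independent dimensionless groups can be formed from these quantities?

There are 7 variables and 4 base dimensions (M, L, T, N).
The dimension matrix has rank 4.
Independent dimensionless groups: 7 − 4 = 3.

3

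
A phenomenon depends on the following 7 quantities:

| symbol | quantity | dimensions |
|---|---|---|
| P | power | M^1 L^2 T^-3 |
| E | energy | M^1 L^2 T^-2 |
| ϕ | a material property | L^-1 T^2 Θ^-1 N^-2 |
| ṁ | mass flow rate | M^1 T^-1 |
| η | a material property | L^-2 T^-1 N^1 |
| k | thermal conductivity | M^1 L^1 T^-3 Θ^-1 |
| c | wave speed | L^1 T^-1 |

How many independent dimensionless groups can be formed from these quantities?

There are 7 variables and 5 base dimensions (M, L, T, Θ, N).
The dimension matrix has rank 5.
Independent dimensionless groups: 7 − 5 = 2.

2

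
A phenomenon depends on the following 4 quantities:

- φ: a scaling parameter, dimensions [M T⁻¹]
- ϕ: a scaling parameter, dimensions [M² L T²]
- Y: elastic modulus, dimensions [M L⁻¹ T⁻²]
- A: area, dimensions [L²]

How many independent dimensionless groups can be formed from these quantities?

1

There are 4 variables and 3 base dimensions (M, L, T).
The dimension matrix has rank 3.
Independent dimensionless groups: 4 − 3 = 1.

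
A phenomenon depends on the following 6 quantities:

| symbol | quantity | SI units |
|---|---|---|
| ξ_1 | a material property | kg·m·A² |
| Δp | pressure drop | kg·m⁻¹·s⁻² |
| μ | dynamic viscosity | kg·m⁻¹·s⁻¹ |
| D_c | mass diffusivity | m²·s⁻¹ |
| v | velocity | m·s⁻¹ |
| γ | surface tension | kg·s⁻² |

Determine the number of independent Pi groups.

2

There are 6 variables and 4 base dimensions (M, L, T, I).
The dimension matrix has rank 4.
Independent dimensionless groups: 6 − 4 = 2.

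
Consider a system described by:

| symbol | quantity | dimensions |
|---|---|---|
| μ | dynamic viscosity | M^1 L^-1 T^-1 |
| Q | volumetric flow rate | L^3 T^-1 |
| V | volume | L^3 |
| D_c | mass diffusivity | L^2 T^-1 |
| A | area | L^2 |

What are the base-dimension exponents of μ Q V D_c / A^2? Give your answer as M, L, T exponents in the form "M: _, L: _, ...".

M: 1, L: 3, T: -3

Collect each base-dimension exponent across the product:
  M: (1) + (0) + (0) + (0) − 2·(0) = 1
  L: (-1) + (3) + (3) + (2) − 2·(2) = 3
  T: (-1) + (-1) + (0) + (-1) − 2·(0) = -3
So the dimensions are [M L³ T⁻³].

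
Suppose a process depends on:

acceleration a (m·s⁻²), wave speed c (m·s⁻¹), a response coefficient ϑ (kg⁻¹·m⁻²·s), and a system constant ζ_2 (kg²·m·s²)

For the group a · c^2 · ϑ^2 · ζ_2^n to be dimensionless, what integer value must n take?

1

Balance the M exponent: (2)·n from ζ_2, plus (0) + 2·(0) + 2·(-1) = -2 from the rest, must sum to zero.
2n − 2 = 0, so n = 1.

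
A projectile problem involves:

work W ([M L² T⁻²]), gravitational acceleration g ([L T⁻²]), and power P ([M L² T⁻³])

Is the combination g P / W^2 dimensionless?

no

Sum the exponent of each base dimension across the product:
  M: −2·[W]_M + [g]_M + [P]_M = −2·(1) + (0) + (1) = -1
  L: −2·[W]_L + [g]_L + [P]_L = −2·(2) + (1) + (2) = -1
  T: −2·[W]_T + [g]_T + [P]_T = −2·(-2) + (-2) + (-3) = -1
Net dimensions [M⁻¹ L⁻¹ T⁻¹] ≠ [1] — not dimensionless.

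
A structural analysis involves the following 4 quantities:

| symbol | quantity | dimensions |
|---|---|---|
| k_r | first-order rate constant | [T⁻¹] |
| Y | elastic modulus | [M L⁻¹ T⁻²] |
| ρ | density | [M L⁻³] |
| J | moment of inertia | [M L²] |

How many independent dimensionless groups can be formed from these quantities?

1

There are 4 variables and 3 base dimensions (M, L, T).
The dimension matrix has rank 3.
Independent dimensionless groups: 4 − 3 = 1.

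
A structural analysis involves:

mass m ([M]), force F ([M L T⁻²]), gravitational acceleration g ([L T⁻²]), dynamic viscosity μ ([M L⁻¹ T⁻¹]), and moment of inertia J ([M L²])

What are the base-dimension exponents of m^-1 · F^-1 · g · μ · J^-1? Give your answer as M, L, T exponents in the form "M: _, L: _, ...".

M: -2, L: -3, T: -1

Collect each base-dimension exponent across the product:
  M: −(1) − (1) + (0) + (1) − (1) = -2
  L: −(0) − (1) + (1) + (-1) − (2) = -3
  T: −(0) − (-2) + (-2) + (-1) − (0) = -1
So the dimensions are [M⁻² L⁻³ T⁻¹].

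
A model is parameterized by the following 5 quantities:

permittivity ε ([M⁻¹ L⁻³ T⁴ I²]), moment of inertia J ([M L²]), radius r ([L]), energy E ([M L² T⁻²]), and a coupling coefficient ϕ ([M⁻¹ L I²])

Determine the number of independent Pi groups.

1

There are 5 variables and 4 base dimensions (M, L, T, I).
The dimension matrix has rank 4.
Independent dimensionless groups: 5 − 4 = 1.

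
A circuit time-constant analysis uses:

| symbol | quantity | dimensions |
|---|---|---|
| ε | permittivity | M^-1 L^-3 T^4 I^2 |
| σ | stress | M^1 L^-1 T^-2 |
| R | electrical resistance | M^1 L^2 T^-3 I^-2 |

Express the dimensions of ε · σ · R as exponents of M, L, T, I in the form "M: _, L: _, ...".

M: 1, L: -2, T: -1, I: 0

Collect each base-dimension exponent across the product:
  M: (-1) + (1) + (1) = 1
  L: (-3) + (-1) + (2) = -2
  T: (4) + (-2) + (-3) = -1
  I: (2) + (0) + (-2) = 0
So the dimensions are [M L⁻² T⁻¹].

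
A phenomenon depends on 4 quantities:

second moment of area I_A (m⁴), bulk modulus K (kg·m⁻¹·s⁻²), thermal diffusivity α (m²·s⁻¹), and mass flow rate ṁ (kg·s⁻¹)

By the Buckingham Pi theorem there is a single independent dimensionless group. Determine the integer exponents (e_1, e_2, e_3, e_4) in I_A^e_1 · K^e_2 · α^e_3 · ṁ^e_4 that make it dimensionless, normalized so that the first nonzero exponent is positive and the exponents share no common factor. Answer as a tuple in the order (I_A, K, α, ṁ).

(3, 4, -4, -4)

M: e_1·(0) + e_2·(1) + e_3·(0) + e_4·(1) = 0
L: e_1·(4) + e_2·(-1) + e_3·(2) + e_4·(0) = 0
T: e_1·(0) + e_2·(-2) + e_3·(-1) + e_4·(-1) = 0
Solving this homogeneous linear system for the smallest-integer solution (first nonzero entry positive) gives (3, 4, -4, -4).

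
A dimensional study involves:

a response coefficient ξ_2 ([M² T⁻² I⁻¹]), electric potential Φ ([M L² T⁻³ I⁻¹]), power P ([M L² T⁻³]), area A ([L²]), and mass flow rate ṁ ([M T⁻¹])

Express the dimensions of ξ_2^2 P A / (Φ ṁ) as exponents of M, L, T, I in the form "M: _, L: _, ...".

M: 3, L: 2, T: -3, I: -1

Collect each base-dimension exponent across the product:
  M: 2·(2) − (1) + (1) + (0) − (1) = 3
  L: 2·(0) − (2) + (2) + (2) − (0) = 2
  T: 2·(-2) − (-3) + (-3) + (0) − (-1) = -3
  I: 2·(-1) − (-1) + (0) + (0) − (0) = -1
So the dimensions are [M³ L² T⁻³ I⁻¹].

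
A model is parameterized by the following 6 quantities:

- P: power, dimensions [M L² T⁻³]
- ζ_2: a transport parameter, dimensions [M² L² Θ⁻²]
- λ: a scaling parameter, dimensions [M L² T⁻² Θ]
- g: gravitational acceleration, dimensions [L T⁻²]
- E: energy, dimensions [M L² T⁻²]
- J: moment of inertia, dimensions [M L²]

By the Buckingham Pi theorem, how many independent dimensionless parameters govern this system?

2

There are 6 variables and 4 base dimensions (M, L, T, Θ).
The dimension matrix has rank 4.
Independent dimensionless groups: 6 − 4 = 2.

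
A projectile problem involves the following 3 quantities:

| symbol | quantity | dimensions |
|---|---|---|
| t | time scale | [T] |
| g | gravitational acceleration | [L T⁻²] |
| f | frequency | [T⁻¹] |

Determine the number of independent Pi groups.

There are 3 variables and 2 base dimensions (L, T).
The dimension matrix has rank 2.
Independent dimensionless groups: 3 − 2 = 1.

1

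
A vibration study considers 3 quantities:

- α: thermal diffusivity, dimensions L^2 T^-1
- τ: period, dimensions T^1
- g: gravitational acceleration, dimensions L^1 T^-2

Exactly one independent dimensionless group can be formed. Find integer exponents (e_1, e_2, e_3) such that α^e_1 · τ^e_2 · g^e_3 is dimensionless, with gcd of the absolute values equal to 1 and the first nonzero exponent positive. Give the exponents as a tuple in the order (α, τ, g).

(1, -3, -2)

L: e_1·(2) + e_2·(0) + e_3·(1) = 0
T: e_1·(-1) + e_2·(1) + e_3·(-2) = 0
Solving this homogeneous linear system for the smallest-integer solution (first nonzero entry positive) gives (1, -3, -2).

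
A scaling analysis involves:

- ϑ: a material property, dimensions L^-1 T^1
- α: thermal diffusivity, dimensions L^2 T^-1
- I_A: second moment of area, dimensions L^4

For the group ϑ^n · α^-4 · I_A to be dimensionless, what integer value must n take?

Balance the L exponent: (-1)·n from ϑ, plus −4·(2) + (4) = -4 from the rest, must sum to zero.
−n − 4 = 0, so n = -4.

-4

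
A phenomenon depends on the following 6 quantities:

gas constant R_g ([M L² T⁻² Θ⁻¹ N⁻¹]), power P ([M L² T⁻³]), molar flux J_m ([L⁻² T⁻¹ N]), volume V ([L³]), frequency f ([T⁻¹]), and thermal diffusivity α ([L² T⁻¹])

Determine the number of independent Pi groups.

There are 6 variables and 5 base dimensions (M, L, T, Θ, N).
The dimension matrix has rank 5.
Independent dimensionless groups: 6 − 5 = 1.

1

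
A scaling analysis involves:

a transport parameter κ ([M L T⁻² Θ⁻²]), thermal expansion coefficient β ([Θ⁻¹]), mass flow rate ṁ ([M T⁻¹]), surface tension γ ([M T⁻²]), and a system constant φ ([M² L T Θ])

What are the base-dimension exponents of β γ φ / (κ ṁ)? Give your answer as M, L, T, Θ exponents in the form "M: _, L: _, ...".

Collect each base-dimension exponent across the product:
  M: −(1) + (0) − (1) + (1) + (2) = 1
  L: −(1) + (0) − (0) + (0) + (1) = 0
  T: −(-2) + (0) − (-1) + (-2) + (1) = 2
  Θ: −(-2) + (-1) − (0) + (0) + (1) = 2
So the dimensions are [M T² Θ²].

M: 1, L: 0, T: 2, Θ: 2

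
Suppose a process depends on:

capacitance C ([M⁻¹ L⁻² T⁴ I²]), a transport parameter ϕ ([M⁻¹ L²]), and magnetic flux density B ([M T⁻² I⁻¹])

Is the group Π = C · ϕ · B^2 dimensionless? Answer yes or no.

Sum the exponent of each base dimension across the product:
  M: [C]_M + [ϕ]_M + 2·[B]_M = (-1) + (-1) + 2·(1) = 0
  L: [C]_L + [ϕ]_L + 2·[B]_L = (-2) + (2) + 2·(0) = 0
  T: [C]_T + [ϕ]_T + 2·[B]_T = (4) + (0) + 2·(-2) = 0
  I: [C]_I + [ϕ]_I + 2·[B]_I = (2) + (0) + 2·(-1) = 0
All base exponents vanish — dimensionless.

yes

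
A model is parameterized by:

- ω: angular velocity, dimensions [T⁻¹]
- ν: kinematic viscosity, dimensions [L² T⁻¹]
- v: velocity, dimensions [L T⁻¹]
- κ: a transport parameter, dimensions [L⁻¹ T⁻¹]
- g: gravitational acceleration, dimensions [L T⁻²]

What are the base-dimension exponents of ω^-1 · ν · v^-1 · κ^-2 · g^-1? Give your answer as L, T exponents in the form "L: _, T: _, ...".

Collect each base-dimension exponent across the product:
  L: −(0) + (2) − (1) − 2·(-1) − (1) = 2
  T: −(-1) + (-1) − (-1) − 2·(-1) − (-2) = 5
So the dimensions are [L² T⁵].

L: 2, T: 5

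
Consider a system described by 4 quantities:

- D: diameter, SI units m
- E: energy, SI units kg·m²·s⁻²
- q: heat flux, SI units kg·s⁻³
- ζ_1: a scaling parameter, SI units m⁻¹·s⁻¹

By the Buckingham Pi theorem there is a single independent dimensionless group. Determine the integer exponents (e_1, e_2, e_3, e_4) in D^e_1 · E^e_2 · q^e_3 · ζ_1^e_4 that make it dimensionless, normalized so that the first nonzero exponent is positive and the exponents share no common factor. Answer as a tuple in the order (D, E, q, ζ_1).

M: e_1·(0) + e_2·(1) + e_3·(1) + e_4·(0) = 0
L: e_1·(1) + e_2·(2) + e_3·(0) + e_4·(-1) = 0
T: e_1·(0) + e_2·(-2) + e_3·(-3) + e_4·(-1) = 0
Solving this homogeneous linear system for the smallest-integer solution (first nonzero entry positive) gives (1, -1, 1, -1).

(1, -1, 1, -1)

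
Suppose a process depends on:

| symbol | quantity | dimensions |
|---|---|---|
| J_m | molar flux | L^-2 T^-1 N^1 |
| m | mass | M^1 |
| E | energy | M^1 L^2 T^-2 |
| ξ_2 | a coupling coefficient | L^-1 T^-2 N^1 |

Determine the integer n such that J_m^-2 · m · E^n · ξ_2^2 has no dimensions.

Balance the M exponent: (1)·n from E, plus −2·(0) + (1) + 2·(0) = 1 from the rest, must sum to zero.
n + 1 = 0, so n = -1.

-1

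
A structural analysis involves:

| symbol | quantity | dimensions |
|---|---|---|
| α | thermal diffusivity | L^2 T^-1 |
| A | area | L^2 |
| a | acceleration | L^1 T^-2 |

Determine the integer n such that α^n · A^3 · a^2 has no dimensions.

Balance the L exponent: (2)·n from α, plus 3·(2) + 2·(1) = 8 from the rest, must sum to zero.
2n + 8 = 0, so n = -4.

-4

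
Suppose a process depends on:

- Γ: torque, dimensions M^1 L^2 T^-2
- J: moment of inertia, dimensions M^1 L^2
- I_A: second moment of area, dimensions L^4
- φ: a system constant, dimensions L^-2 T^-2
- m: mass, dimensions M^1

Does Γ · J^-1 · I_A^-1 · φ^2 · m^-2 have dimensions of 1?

no

Sum the exponent of each base dimension across the product:
  M: [Γ]_M − [J]_M − [I_A]_M + 2·[φ]_M − 2·[m]_M = (1) − (1) − (0) + 2·(0) − 2·(1) = -2
  L: [Γ]_L − [J]_L − [I_A]_L + 2·[φ]_L − 2·[m]_L = (2) − (2) − (4) + 2·(-2) − 2·(0) = -8
  T: [Γ]_T − [J]_T − [I_A]_T + 2·[φ]_T − 2·[m]_T = (-2) − (0) − (0) + 2·(-2) − 2·(0) = -6
Net dimensions [M⁻² L⁻⁸ T⁻⁶] ≠ [1] — not dimensionless.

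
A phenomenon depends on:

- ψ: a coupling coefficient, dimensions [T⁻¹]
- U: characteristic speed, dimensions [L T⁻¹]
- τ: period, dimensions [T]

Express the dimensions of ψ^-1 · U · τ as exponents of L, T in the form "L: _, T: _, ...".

Collect each base-dimension exponent across the product:
  L: −(0) + (1) + (0) = 1
  T: −(-1) + (-1) + (1) = 1
So the dimensions are [L T].

L: 1, T: 1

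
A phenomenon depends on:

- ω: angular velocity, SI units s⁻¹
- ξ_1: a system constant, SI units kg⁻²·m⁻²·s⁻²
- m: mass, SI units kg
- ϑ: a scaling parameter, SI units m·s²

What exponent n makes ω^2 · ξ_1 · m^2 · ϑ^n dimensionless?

2

Balance the L exponent: (1)·n from ϑ, plus 2·(0) + (-2) + 2·(0) = -2 from the rest, must sum to zero.
n − 2 = 0, so n = 2.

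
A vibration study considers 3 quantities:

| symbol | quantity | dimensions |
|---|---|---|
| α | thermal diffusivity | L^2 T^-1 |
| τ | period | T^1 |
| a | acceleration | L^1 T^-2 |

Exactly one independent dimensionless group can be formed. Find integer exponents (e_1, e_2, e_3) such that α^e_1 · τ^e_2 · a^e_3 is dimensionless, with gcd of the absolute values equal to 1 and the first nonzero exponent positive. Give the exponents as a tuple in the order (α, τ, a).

(1, -3, -2)

L: e_1·(2) + e_2·(0) + e_3·(1) = 0
T: e_1·(-1) + e_2·(1) + e_3·(-2) = 0
Solving this homogeneous linear system for the smallest-integer solution (first nonzero entry positive) gives (1, -3, -2).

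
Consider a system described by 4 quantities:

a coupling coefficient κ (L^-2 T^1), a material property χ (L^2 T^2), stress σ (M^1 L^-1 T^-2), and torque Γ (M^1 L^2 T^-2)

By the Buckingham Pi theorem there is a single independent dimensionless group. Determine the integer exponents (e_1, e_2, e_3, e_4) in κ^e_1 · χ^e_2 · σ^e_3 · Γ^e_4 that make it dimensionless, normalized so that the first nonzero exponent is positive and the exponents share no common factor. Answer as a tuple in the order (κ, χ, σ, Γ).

(2, -1, -2, 2)

M: e_1·(0) + e_2·(0) + e_3·(1) + e_4·(1) = 0
L: e_1·(-2) + e_2·(2) + e_3·(-1) + e_4·(2) = 0
T: e_1·(1) + e_2·(2) + e_3·(-2) + e_4·(-2) = 0
Solving this homogeneous linear system for the smallest-integer solution (first nonzero entry positive) gives (2, -1, -2, 2).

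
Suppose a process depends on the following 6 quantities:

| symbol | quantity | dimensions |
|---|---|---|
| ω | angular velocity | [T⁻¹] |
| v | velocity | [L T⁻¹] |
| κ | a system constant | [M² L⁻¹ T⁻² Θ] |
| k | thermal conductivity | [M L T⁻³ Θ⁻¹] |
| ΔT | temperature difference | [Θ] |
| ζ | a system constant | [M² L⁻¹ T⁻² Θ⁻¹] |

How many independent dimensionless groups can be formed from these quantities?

2

There are 6 variables and 4 base dimensions (M, L, T, Θ).
The dimension matrix has rank 4.
Independent dimensionless groups: 6 − 4 = 2.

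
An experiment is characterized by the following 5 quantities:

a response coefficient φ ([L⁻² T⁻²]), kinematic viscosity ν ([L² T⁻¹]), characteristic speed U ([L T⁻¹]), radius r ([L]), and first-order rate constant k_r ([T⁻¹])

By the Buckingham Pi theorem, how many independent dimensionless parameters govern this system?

3

There are 5 variables and 2 base dimensions (L, T).
The dimension matrix has rank 2.
Independent dimensionless groups: 5 − 2 = 3.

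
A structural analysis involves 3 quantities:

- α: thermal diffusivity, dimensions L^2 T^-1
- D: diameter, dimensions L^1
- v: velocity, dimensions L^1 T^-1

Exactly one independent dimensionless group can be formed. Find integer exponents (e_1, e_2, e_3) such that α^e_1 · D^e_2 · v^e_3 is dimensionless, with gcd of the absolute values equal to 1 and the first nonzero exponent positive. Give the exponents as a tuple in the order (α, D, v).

L: e_1·(2) + e_2·(1) + e_3·(1) = 0
T: e_1·(-1) + e_2·(0) + e_3·(-1) = 0
Solving this homogeneous linear system for the smallest-integer solution (first nonzero entry positive) gives (1, -1, -1).

(1, -1, -1)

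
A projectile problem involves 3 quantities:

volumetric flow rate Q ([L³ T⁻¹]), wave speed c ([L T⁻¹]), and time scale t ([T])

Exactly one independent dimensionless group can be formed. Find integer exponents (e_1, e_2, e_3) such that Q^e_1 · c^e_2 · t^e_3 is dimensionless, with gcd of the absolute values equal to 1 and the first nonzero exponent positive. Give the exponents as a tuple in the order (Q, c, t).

(1, -3, -2)

L: e_1·(3) + e_2·(1) + e_3·(0) = 0
T: e_1·(-1) + e_2·(-1) + e_3·(1) = 0
Solving this homogeneous linear system for the smallest-integer solution (first nonzero entry positive) gives (1, -3, -2).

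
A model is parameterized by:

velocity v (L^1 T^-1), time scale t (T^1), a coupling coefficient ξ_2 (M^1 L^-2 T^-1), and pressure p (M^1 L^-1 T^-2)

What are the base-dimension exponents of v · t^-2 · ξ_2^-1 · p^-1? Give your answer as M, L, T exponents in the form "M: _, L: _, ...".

M: -2, L: 4, T: 0

Collect each base-dimension exponent across the product:
  M: (0) − 2·(0) − (1) − (1) = -2
  L: (1) − 2·(0) − (-2) − (-1) = 4
  T: (-1) − 2·(1) − (-1) − (-2) = 0
So the dimensions are [M⁻² L⁴].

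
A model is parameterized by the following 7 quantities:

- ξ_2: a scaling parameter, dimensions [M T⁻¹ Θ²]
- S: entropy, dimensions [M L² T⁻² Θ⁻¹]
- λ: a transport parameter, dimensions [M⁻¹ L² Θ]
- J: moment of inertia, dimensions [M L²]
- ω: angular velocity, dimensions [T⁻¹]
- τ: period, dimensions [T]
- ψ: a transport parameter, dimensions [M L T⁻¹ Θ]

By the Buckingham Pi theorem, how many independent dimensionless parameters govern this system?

There are 7 variables and 4 base dimensions (M, L, T, Θ).
The dimension matrix has rank 4.
Independent dimensionless groups: 7 − 4 = 3.

3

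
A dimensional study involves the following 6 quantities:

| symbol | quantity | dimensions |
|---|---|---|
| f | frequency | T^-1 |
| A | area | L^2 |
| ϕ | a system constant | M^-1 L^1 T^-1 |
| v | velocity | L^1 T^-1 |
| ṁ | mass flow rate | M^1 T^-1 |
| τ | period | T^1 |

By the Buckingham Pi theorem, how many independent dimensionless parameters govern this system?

There are 6 variables and 3 base dimensions (M, L, T).
The dimension matrix has rank 3.
Independent dimensionless groups: 6 − 3 = 3.

3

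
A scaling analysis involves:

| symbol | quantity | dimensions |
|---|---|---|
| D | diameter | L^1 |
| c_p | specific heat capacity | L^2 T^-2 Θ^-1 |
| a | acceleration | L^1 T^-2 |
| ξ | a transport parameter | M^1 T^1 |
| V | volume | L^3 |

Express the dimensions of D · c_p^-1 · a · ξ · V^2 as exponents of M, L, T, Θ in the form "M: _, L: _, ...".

Collect each base-dimension exponent across the product:
  M: (0) − (0) + (0) + (1) + 2·(0) = 1
  L: (1) − (2) + (1) + (0) + 2·(3) = 6
  T: (0) − (-2) + (-2) + (1) + 2·(0) = 1
  Θ: (0) − (-1) + (0) + (0) + 2·(0) = 1
So the dimensions are [M L⁶ T Θ].

M: 1, L: 6, T: 1, Θ: 1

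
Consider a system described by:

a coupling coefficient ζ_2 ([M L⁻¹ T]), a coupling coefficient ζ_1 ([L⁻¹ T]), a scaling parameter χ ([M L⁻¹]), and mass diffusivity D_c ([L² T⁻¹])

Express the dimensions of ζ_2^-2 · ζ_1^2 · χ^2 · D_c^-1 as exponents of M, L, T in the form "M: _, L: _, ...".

M: 0, L: -4, T: 1

Collect each base-dimension exponent across the product:
  M: −2·(1) + 2·(0) + 2·(1) − (0) = 0
  L: −2·(-1) + 2·(-1) + 2·(-1) − (2) = -4
  T: −2·(1) + 2·(1) + 2·(0) − (-1) = 1
So the dimensions are [L⁻⁴ T].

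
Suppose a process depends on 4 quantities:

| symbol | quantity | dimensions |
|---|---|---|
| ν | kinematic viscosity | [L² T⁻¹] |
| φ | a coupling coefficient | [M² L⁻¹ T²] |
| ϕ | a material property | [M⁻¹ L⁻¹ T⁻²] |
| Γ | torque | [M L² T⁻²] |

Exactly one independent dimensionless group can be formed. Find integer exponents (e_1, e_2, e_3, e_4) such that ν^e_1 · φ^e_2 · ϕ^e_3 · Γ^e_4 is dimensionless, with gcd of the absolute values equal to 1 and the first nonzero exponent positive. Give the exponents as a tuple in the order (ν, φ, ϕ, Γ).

M: e_1·(0) + e_2·(2) + e_3·(-1) + e_4·(1) = 0
L: e_1·(2) + e_2·(-1) + e_3·(-1) + e_4·(2) = 0
T: e_1·(-1) + e_2·(2) + e_3·(-2) + e_4·(-2) = 0
Solving this homogeneous linear system for the smallest-integer solution (first nonzero entry positive) gives (2, 1, 1, -1).

(2, 1, 1, -1)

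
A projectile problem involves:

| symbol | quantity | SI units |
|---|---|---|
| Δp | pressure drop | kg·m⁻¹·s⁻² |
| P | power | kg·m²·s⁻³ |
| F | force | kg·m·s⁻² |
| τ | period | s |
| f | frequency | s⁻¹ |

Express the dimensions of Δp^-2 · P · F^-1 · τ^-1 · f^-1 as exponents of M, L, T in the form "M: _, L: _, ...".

M: -2, L: 3, T: 3

Collect each base-dimension exponent across the product:
  M: −2·(1) + (1) − (1) − (0) − (0) = -2
  L: −2·(-1) + (2) − (1) − (0) − (0) = 3
  T: −2·(-2) + (-3) − (-2) − (1) − (-1) = 3
So the dimensions are [M⁻² L³ T³].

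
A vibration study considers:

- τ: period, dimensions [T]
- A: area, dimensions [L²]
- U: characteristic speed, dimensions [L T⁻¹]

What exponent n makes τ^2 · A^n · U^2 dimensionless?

-1

Balance the L exponent: (2)·n from A, plus 2·(0) + 2·(1) = 2 from the rest, must sum to zero.
2n + 2 = 0, so n = -1.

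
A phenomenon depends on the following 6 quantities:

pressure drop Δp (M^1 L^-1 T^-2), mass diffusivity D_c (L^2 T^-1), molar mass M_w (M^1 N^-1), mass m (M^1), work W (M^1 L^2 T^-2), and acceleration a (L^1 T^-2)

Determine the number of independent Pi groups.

2

There are 6 variables and 4 base dimensions (M, L, T, N).
The dimension matrix has rank 4.
Independent dimensionless groups: 6 − 4 = 2.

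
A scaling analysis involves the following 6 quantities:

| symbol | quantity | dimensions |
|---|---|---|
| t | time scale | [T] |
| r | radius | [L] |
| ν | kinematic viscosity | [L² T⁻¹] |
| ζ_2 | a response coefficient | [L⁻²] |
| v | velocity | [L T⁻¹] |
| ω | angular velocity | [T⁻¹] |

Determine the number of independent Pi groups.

4

There are 6 variables and 2 base dimensions (L, T).
The dimension matrix has rank 2.
Independent dimensionless groups: 6 − 2 = 4.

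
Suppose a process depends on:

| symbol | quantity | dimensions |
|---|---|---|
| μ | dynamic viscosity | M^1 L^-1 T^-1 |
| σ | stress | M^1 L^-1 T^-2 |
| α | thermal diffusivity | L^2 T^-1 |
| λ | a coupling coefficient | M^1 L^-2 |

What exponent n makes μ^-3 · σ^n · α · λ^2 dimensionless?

Balance the M exponent: (1)·n from σ, plus −3·(1) + (0) + 2·(1) = -1 from the rest, must sum to zero.
n − 1 = 0, so n = 1.

1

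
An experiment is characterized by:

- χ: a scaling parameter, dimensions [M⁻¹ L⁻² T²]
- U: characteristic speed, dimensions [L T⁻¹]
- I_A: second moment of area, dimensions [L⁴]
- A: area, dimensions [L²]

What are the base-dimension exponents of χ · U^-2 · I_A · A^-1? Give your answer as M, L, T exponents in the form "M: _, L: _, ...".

M: -1, L: -2, T: 4

Collect each base-dimension exponent across the product:
  M: (-1) − 2·(0) + (0) − (0) = -1
  L: (-2) − 2·(1) + (4) − (2) = -2
  T: (2) − 2·(-1) + (0) − (0) = 4
So the dimensions are [M⁻¹ L⁻² T⁴].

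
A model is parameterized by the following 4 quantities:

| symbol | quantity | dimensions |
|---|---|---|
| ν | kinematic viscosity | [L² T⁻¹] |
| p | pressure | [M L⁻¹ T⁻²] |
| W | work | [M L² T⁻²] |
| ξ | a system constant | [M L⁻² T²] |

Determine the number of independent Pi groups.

There are 4 variables and 3 base dimensions (M, L, T).
The dimension matrix has rank 3.
Independent dimensionless groups: 4 − 3 = 1.

1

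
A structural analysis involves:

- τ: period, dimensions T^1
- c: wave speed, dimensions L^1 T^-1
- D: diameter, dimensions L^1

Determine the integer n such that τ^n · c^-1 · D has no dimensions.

-1

Balance the T exponent: (1)·n from τ, plus −(-1) + (0) = 1 from the rest, must sum to zero.
n + 1 = 0, so n = -1.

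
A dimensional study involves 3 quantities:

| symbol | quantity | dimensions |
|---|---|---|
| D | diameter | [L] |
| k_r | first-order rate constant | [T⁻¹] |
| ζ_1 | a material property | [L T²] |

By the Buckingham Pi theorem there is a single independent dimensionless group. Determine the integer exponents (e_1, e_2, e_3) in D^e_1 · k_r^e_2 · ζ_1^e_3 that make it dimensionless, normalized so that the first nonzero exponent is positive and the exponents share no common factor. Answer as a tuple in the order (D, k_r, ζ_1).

(1, -2, -1)

L: e_1·(1) + e_2·(0) + e_3·(1) = 0
T: e_1·(0) + e_2·(-1) + e_3·(2) = 0
Solving this homogeneous linear system for the smallest-integer solution (first nonzero entry positive) gives (1, -2, -1).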